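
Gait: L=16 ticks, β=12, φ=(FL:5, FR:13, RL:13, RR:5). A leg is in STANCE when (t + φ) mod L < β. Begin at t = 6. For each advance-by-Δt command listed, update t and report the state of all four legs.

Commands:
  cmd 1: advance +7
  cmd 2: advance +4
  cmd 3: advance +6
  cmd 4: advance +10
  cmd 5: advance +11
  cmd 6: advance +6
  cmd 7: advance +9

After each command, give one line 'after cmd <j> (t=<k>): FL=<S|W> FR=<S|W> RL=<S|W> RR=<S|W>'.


after cmd 1 (t=13): FL=S FR=S RL=S RR=S
after cmd 2 (t=17): FL=S FR=W RL=W RR=S
after cmd 3 (t=23): FL=W FR=S RL=S RR=W
after cmd 4 (t=33): FL=S FR=W RL=W RR=S
after cmd 5 (t=44): FL=S FR=S RL=S RR=S
after cmd 6 (t=50): FL=S FR=W RL=W RR=S
after cmd 7 (t=59): FL=S FR=S RL=S RR=S

start t=6: FL=S FR=S RL=S RR=S
cmd 1: advance +7 → t=13, phase=(2,10,10,2) → FL=S FR=S RL=S RR=S
cmd 2: advance +4 → t=17, phase=(6,14,14,6) → FL=S FR=W RL=W RR=S
cmd 3: advance +6 → t=23, phase=(12,4,4,12) → FL=W FR=S RL=S RR=W
cmd 4: advance +10 → t=33, phase=(6,14,14,6) → FL=S FR=W RL=W RR=S
cmd 5: advance +11 → t=44, phase=(1,9,9,1) → FL=S FR=S RL=S RR=S
cmd 6: advance +6 → t=50, phase=(7,15,15,7) → FL=S FR=W RL=W RR=S
cmd 7: advance +9 → t=59, phase=(0,8,8,0) → FL=S FR=S RL=S RR=S


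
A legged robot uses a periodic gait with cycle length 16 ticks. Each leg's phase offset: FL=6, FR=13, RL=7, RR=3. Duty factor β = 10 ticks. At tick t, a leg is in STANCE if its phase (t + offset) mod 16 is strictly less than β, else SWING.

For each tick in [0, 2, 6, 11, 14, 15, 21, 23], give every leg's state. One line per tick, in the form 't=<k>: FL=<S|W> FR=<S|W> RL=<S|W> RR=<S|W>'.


t=0: phase=(6,13,7,3) vs β=10 → FL=S FR=W RL=S RR=S
t=2: phase=(8,15,9,5) vs β=10 → FL=S FR=W RL=S RR=S
t=6: phase=(12,3,13,9) vs β=10 → FL=W FR=S RL=W RR=S
t=11: phase=(1,8,2,14) vs β=10 → FL=S FR=S RL=S RR=W
t=14: phase=(4,11,5,1) vs β=10 → FL=S FR=W RL=S RR=S
t=15: phase=(5,12,6,2) vs β=10 → FL=S FR=W RL=S RR=S
t=21: phase=(11,2,12,8) vs β=10 → FL=W FR=S RL=W RR=S
t=23: phase=(13,4,14,10) vs β=10 → FL=W FR=S RL=W RR=W

t=0: FL=S FR=W RL=S RR=S
t=2: FL=S FR=W RL=S RR=S
t=6: FL=W FR=S RL=W RR=S
t=11: FL=S FR=S RL=S RR=W
t=14: FL=S FR=W RL=S RR=S
t=15: FL=S FR=W RL=S RR=S
t=21: FL=W FR=S RL=W RR=S
t=23: FL=W FR=S RL=W RR=W


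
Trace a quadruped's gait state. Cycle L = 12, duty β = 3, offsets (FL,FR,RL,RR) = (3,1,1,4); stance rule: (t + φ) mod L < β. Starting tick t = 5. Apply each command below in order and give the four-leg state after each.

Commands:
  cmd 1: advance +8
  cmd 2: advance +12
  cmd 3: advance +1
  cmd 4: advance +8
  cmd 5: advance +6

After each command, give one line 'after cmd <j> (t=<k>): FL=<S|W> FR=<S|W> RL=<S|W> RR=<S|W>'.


after cmd 1 (t=13): FL=W FR=S RL=S RR=W
after cmd 2 (t=25): FL=W FR=S RL=S RR=W
after cmd 3 (t=26): FL=W FR=W RL=W RR=W
after cmd 4 (t=34): FL=S FR=W RL=W RR=S
after cmd 5 (t=40): FL=W FR=W RL=W RR=W

start t=5: FL=W FR=W RL=W RR=W
cmd 1: advance +8 → t=13, phase=(4,2,2,5) → FL=W FR=S RL=S RR=W
cmd 2: advance +12 → t=25, phase=(4,2,2,5) → FL=W FR=S RL=S RR=W
cmd 3: advance +1 → t=26, phase=(5,3,3,6) → FL=W FR=W RL=W RR=W
cmd 4: advance +8 → t=34, phase=(1,11,11,2) → FL=S FR=W RL=W RR=S
cmd 5: advance +6 → t=40, phase=(7,5,5,8) → FL=W FR=W RL=W RR=W


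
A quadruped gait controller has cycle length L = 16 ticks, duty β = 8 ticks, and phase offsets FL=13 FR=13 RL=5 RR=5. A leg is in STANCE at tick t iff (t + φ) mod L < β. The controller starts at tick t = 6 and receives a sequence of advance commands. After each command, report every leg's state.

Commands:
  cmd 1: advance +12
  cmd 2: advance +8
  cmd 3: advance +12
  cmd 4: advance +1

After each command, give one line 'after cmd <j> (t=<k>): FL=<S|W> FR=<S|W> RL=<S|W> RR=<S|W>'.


after cmd 1 (t=18): FL=W FR=W RL=S RR=S
after cmd 2 (t=26): FL=S FR=S RL=W RR=W
after cmd 3 (t=38): FL=S FR=S RL=W RR=W
after cmd 4 (t=39): FL=S FR=S RL=W RR=W

start t=6: FL=S FR=S RL=W RR=W
cmd 1: advance +12 → t=18, phase=(15,15,7,7) → FL=W FR=W RL=S RR=S
cmd 2: advance +8 → t=26, phase=(7,7,15,15) → FL=S FR=S RL=W RR=W
cmd 3: advance +12 → t=38, phase=(3,3,11,11) → FL=S FR=S RL=W RR=W
cmd 4: advance +1 → t=39, phase=(4,4,12,12) → FL=S FR=S RL=W RR=W


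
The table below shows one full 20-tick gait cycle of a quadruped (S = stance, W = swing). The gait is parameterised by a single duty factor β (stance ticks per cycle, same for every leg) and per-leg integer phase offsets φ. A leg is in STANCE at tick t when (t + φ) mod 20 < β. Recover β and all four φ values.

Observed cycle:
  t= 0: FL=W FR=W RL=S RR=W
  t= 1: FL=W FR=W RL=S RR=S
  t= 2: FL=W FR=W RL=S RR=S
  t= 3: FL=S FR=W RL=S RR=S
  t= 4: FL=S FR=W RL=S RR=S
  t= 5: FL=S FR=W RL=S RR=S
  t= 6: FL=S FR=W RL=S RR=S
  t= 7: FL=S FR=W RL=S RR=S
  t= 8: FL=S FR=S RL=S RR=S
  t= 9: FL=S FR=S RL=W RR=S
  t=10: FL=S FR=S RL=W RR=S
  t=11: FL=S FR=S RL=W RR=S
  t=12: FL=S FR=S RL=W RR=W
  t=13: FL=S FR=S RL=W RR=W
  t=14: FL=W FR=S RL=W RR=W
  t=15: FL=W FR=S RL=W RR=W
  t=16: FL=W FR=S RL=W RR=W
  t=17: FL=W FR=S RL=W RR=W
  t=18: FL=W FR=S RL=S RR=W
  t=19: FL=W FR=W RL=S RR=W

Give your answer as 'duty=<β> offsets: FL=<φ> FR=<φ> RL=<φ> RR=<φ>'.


duty=11 offsets: FL=17 FR=12 RL=2 RR=19

duty β = stance ticks per leg = 11
FL: stance ticks = 11; W→S at t=3 → φ=17
FR: stance ticks = 11; W→S at t=8 → φ=12
RL: stance ticks = 11; W→S at t=18 → φ=2
RR: stance ticks = 11; W→S at t=1 → φ=19


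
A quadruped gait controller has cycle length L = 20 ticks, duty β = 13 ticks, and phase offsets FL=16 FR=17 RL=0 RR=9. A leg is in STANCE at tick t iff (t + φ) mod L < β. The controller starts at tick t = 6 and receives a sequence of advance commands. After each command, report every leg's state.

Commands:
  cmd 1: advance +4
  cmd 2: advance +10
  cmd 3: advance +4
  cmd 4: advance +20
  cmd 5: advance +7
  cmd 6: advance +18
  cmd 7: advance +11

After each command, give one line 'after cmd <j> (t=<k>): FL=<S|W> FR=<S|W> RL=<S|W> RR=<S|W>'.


start t=6: FL=S FR=S RL=S RR=W
cmd 1: advance +4 → t=10, phase=(6,7,10,19) → FL=S FR=S RL=S RR=W
cmd 2: advance +10 → t=20, phase=(16,17,0,9) → FL=W FR=W RL=S RR=S
cmd 3: advance +4 → t=24, phase=(0,1,4,13) → FL=S FR=S RL=S RR=W
cmd 4: advance +20 → t=44, phase=(0,1,4,13) → FL=S FR=S RL=S RR=W
cmd 5: advance +7 → t=51, phase=(7,8,11,0) → FL=S FR=S RL=S RR=S
cmd 6: advance +18 → t=69, phase=(5,6,9,18) → FL=S FR=S RL=S RR=W
cmd 7: advance +11 → t=80, phase=(16,17,0,9) → FL=W FR=W RL=S RR=S

after cmd 1 (t=10): FL=S FR=S RL=S RR=W
after cmd 2 (t=20): FL=W FR=W RL=S RR=S
after cmd 3 (t=24): FL=S FR=S RL=S RR=W
after cmd 4 (t=44): FL=S FR=S RL=S RR=W
after cmd 5 (t=51): FL=S FR=S RL=S RR=S
after cmd 6 (t=69): FL=S FR=S RL=S RR=W
after cmd 7 (t=80): FL=W FR=W RL=S RR=S


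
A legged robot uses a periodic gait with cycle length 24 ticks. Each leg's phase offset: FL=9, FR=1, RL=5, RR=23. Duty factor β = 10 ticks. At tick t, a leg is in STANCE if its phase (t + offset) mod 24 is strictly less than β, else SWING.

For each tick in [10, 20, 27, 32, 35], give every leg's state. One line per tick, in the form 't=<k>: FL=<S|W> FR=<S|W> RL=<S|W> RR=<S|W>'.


t=10: phase=(19,11,15,9) vs β=10 → FL=W FR=W RL=W RR=S
t=20: phase=(5,21,1,19) vs β=10 → FL=S FR=W RL=S RR=W
t=27: phase=(12,4,8,2) vs β=10 → FL=W FR=S RL=S RR=S
t=32: phase=(17,9,13,7) vs β=10 → FL=W FR=S RL=W RR=S
t=35: phase=(20,12,16,10) vs β=10 → FL=W FR=W RL=W RR=W

t=10: FL=W FR=W RL=W RR=S
t=20: FL=S FR=W RL=S RR=W
t=27: FL=W FR=S RL=S RR=S
t=32: FL=W FR=S RL=W RR=S
t=35: FL=W FR=W RL=W RR=W


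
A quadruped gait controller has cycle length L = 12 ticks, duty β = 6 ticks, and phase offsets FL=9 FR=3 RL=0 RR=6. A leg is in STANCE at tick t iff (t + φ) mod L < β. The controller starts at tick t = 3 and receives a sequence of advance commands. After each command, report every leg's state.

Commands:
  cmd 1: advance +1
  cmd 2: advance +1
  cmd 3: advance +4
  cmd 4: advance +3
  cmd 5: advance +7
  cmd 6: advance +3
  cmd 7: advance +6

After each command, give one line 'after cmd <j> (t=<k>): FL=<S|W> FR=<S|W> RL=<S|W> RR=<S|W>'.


after cmd 1 (t=4): FL=S FR=W RL=S RR=W
after cmd 2 (t=5): FL=S FR=W RL=S RR=W
after cmd 3 (t=9): FL=W FR=S RL=W RR=S
after cmd 4 (t=12): FL=W FR=S RL=S RR=W
after cmd 5 (t=19): FL=S FR=W RL=W RR=S
after cmd 6 (t=22): FL=W FR=S RL=W RR=S
after cmd 7 (t=28): FL=S FR=W RL=S RR=W

start t=3: FL=S FR=W RL=S RR=W
cmd 1: advance +1 → t=4, phase=(1,7,4,10) → FL=S FR=W RL=S RR=W
cmd 2: advance +1 → t=5, phase=(2,8,5,11) → FL=S FR=W RL=S RR=W
cmd 3: advance +4 → t=9, phase=(6,0,9,3) → FL=W FR=S RL=W RR=S
cmd 4: advance +3 → t=12, phase=(9,3,0,6) → FL=W FR=S RL=S RR=W
cmd 5: advance +7 → t=19, phase=(4,10,7,1) → FL=S FR=W RL=W RR=S
cmd 6: advance +3 → t=22, phase=(7,1,10,4) → FL=W FR=S RL=W RR=S
cmd 7: advance +6 → t=28, phase=(1,7,4,10) → FL=S FR=W RL=S RR=W


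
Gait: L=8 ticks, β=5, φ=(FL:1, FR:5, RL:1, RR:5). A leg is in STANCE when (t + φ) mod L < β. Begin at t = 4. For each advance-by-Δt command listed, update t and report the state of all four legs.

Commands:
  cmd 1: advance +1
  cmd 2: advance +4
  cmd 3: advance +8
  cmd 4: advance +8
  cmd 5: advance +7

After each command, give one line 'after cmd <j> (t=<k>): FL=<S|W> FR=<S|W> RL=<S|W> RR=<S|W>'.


after cmd 1 (t=5): FL=W FR=S RL=W RR=S
after cmd 2 (t=9): FL=S FR=W RL=S RR=W
after cmd 3 (t=17): FL=S FR=W RL=S RR=W
after cmd 4 (t=25): FL=S FR=W RL=S RR=W
after cmd 5 (t=32): FL=S FR=W RL=S RR=W

start t=4: FL=W FR=S RL=W RR=S
cmd 1: advance +1 → t=5, phase=(6,2,6,2) → FL=W FR=S RL=W RR=S
cmd 2: advance +4 → t=9, phase=(2,6,2,6) → FL=S FR=W RL=S RR=W
cmd 3: advance +8 → t=17, phase=(2,6,2,6) → FL=S FR=W RL=S RR=W
cmd 4: advance +8 → t=25, phase=(2,6,2,6) → FL=S FR=W RL=S RR=W
cmd 5: advance +7 → t=32, phase=(1,5,1,5) → FL=S FR=W RL=S RR=W


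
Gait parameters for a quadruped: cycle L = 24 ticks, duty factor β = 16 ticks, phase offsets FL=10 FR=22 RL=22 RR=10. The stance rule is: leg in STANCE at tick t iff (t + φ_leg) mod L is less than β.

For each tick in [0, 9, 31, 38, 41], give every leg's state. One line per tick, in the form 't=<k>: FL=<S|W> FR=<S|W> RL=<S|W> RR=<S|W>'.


t=0: phase=(10,22,22,10) vs β=16 → FL=S FR=W RL=W RR=S
t=9: phase=(19,7,7,19) vs β=16 → FL=W FR=S RL=S RR=W
t=31: phase=(17,5,5,17) vs β=16 → FL=W FR=S RL=S RR=W
t=38: phase=(0,12,12,0) vs β=16 → FL=S FR=S RL=S RR=S
t=41: phase=(3,15,15,3) vs β=16 → FL=S FR=S RL=S RR=S

t=0: FL=S FR=W RL=W RR=S
t=9: FL=W FR=S RL=S RR=W
t=31: FL=W FR=S RL=S RR=W
t=38: FL=S FR=S RL=S RR=S
t=41: FL=S FR=S RL=S RR=S


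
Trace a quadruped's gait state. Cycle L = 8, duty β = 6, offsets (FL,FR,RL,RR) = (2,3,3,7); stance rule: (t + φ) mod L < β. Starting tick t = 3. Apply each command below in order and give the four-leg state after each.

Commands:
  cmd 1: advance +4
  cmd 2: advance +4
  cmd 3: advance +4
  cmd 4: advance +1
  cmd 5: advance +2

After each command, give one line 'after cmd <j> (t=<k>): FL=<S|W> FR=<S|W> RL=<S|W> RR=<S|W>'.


start t=3: FL=S FR=W RL=W RR=S
cmd 1: advance +4 → t=7, phase=(1,2,2,6) → FL=S FR=S RL=S RR=W
cmd 2: advance +4 → t=11, phase=(5,6,6,2) → FL=S FR=W RL=W RR=S
cmd 3: advance +4 → t=15, phase=(1,2,2,6) → FL=S FR=S RL=S RR=W
cmd 4: advance +1 → t=16, phase=(2,3,3,7) → FL=S FR=S RL=S RR=W
cmd 5: advance +2 → t=18, phase=(4,5,5,1) → FL=S FR=S RL=S RR=S

after cmd 1 (t=7): FL=S FR=S RL=S RR=W
after cmd 2 (t=11): FL=S FR=W RL=W RR=S
after cmd 3 (t=15): FL=S FR=S RL=S RR=W
after cmd 4 (t=16): FL=S FR=S RL=S RR=W
after cmd 5 (t=18): FL=S FR=S RL=S RR=S


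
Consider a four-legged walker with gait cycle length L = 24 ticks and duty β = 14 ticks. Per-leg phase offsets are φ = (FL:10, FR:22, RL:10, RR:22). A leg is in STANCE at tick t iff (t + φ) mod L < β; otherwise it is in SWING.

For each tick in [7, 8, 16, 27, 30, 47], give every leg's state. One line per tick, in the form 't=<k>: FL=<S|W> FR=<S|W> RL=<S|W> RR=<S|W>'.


t=7: phase=(17,5,17,5) vs β=14 → FL=W FR=S RL=W RR=S
t=8: phase=(18,6,18,6) vs β=14 → FL=W FR=S RL=W RR=S
t=16: phase=(2,14,2,14) vs β=14 → FL=S FR=W RL=S RR=W
t=27: phase=(13,1,13,1) vs β=14 → FL=S FR=S RL=S RR=S
t=30: phase=(16,4,16,4) vs β=14 → FL=W FR=S RL=W RR=S
t=47: phase=(9,21,9,21) vs β=14 → FL=S FR=W RL=S RR=W

t=7: FL=W FR=S RL=W RR=S
t=8: FL=W FR=S RL=W RR=S
t=16: FL=S FR=W RL=S RR=W
t=27: FL=S FR=S RL=S RR=S
t=30: FL=W FR=S RL=W RR=S
t=47: FL=S FR=W RL=S RR=W


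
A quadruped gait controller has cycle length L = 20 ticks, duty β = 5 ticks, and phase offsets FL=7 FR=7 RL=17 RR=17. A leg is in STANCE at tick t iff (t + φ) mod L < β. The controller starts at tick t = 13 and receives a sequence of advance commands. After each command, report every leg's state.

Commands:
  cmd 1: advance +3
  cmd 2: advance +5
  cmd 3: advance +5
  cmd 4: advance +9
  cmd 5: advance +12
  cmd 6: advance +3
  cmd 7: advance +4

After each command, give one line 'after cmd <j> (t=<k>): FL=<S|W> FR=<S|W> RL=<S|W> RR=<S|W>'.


after cmd 1 (t=16): FL=S FR=S RL=W RR=W
after cmd 2 (t=21): FL=W FR=W RL=W RR=W
after cmd 3 (t=26): FL=W FR=W RL=S RR=S
after cmd 4 (t=35): FL=S FR=S RL=W RR=W
after cmd 5 (t=47): FL=W FR=W RL=S RR=S
after cmd 6 (t=50): FL=W FR=W RL=W RR=W
after cmd 7 (t=54): FL=S FR=S RL=W RR=W

start t=13: FL=S FR=S RL=W RR=W
cmd 1: advance +3 → t=16, phase=(3,3,13,13) → FL=S FR=S RL=W RR=W
cmd 2: advance +5 → t=21, phase=(8,8,18,18) → FL=W FR=W RL=W RR=W
cmd 3: advance +5 → t=26, phase=(13,13,3,3) → FL=W FR=W RL=S RR=S
cmd 4: advance +9 → t=35, phase=(2,2,12,12) → FL=S FR=S RL=W RR=W
cmd 5: advance +12 → t=47, phase=(14,14,4,4) → FL=W FR=W RL=S RR=S
cmd 6: advance +3 → t=50, phase=(17,17,7,7) → FL=W FR=W RL=W RR=W
cmd 7: advance +4 → t=54, phase=(1,1,11,11) → FL=S FR=S RL=W RR=W


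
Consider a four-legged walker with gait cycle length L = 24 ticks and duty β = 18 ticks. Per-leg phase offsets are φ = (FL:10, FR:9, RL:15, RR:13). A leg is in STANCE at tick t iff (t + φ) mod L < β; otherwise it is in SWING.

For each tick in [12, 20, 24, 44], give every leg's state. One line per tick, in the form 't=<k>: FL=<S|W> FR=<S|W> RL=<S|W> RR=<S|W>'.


t=12: phase=(22,21,3,1) vs β=18 → FL=W FR=W RL=S RR=S
t=20: phase=(6,5,11,9) vs β=18 → FL=S FR=S RL=S RR=S
t=24: phase=(10,9,15,13) vs β=18 → FL=S FR=S RL=S RR=S
t=44: phase=(6,5,11,9) vs β=18 → FL=S FR=S RL=S RR=S

t=12: FL=W FR=W RL=S RR=S
t=20: FL=S FR=S RL=S RR=S
t=24: FL=S FR=S RL=S RR=S
t=44: FL=S FR=S RL=S RR=S


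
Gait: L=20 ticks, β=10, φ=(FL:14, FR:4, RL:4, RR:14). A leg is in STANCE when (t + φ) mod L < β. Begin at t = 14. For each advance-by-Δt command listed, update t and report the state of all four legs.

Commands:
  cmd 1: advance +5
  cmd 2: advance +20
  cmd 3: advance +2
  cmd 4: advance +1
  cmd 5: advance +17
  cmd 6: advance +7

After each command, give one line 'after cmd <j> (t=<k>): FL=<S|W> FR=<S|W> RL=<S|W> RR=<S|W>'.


after cmd 1 (t=19): FL=W FR=S RL=S RR=W
after cmd 2 (t=39): FL=W FR=S RL=S RR=W
after cmd 3 (t=41): FL=W FR=S RL=S RR=W
after cmd 4 (t=42): FL=W FR=S RL=S RR=W
after cmd 5 (t=59): FL=W FR=S RL=S RR=W
after cmd 6 (t=66): FL=S FR=W RL=W RR=S

start t=14: FL=S FR=W RL=W RR=S
cmd 1: advance +5 → t=19, phase=(13,3,3,13) → FL=W FR=S RL=S RR=W
cmd 2: advance +20 → t=39, phase=(13,3,3,13) → FL=W FR=S RL=S RR=W
cmd 3: advance +2 → t=41, phase=(15,5,5,15) → FL=W FR=S RL=S RR=W
cmd 4: advance +1 → t=42, phase=(16,6,6,16) → FL=W FR=S RL=S RR=W
cmd 5: advance +17 → t=59, phase=(13,3,3,13) → FL=W FR=S RL=S RR=W
cmd 6: advance +7 → t=66, phase=(0,10,10,0) → FL=S FR=W RL=W RR=S


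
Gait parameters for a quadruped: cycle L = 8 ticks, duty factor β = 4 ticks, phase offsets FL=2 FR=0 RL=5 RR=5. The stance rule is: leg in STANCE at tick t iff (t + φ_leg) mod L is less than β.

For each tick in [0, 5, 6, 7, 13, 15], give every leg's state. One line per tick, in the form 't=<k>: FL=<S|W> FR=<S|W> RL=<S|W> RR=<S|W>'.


t=0: FL=S FR=S RL=W RR=W
t=5: FL=W FR=W RL=S RR=S
t=6: FL=S FR=W RL=S RR=S
t=7: FL=S FR=W RL=W RR=W
t=13: FL=W FR=W RL=S RR=S
t=15: FL=S FR=W RL=W RR=W

t=0: phase=(2,0,5,5) vs β=4 → FL=S FR=S RL=W RR=W
t=5: phase=(7,5,2,2) vs β=4 → FL=W FR=W RL=S RR=S
t=6: phase=(0,6,3,3) vs β=4 → FL=S FR=W RL=S RR=S
t=7: phase=(1,7,4,4) vs β=4 → FL=S FR=W RL=W RR=W
t=13: phase=(7,5,2,2) vs β=4 → FL=W FR=W RL=S RR=S
t=15: phase=(1,7,4,4) vs β=4 → FL=S FR=W RL=W RR=W


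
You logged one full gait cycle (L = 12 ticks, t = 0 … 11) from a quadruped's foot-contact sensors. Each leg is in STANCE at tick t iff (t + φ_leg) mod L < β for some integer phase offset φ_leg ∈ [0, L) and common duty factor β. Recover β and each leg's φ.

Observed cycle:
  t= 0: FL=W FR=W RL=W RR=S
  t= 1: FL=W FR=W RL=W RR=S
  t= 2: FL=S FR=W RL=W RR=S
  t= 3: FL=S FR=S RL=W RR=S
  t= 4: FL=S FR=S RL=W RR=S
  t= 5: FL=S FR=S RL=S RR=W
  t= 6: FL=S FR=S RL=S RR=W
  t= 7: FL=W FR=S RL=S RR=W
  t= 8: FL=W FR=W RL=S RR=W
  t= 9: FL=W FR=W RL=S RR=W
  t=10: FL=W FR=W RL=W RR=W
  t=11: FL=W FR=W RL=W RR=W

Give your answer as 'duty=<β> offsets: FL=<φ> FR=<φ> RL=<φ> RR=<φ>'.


duty=5 offsets: FL=10 FR=9 RL=7 RR=0

duty β = stance ticks per leg = 5
FL: stance ticks = 5; W→S at t=2 → φ=10
FR: stance ticks = 5; W→S at t=3 → φ=9
RL: stance ticks = 5; W→S at t=5 → φ=7
RR: stance ticks = 5; W→S at t=0 → φ=0


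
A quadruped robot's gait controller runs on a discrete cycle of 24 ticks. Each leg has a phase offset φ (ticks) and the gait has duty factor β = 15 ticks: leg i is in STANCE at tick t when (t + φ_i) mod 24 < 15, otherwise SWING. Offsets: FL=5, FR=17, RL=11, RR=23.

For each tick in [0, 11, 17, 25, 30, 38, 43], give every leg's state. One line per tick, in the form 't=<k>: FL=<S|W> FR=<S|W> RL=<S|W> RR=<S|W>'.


t=0: FL=S FR=W RL=S RR=W
t=11: FL=W FR=S RL=W RR=S
t=17: FL=W FR=S RL=S RR=W
t=25: FL=S FR=W RL=S RR=S
t=30: FL=S FR=W RL=W RR=S
t=38: FL=W FR=S RL=S RR=S
t=43: FL=S FR=S RL=S RR=W

t=0: phase=(5,17,11,23) vs β=15 → FL=S FR=W RL=S RR=W
t=11: phase=(16,4,22,10) vs β=15 → FL=W FR=S RL=W RR=S
t=17: phase=(22,10,4,16) vs β=15 → FL=W FR=S RL=S RR=W
t=25: phase=(6,18,12,0) vs β=15 → FL=S FR=W RL=S RR=S
t=30: phase=(11,23,17,5) vs β=15 → FL=S FR=W RL=W RR=S
t=38: phase=(19,7,1,13) vs β=15 → FL=W FR=S RL=S RR=S
t=43: phase=(0,12,6,18) vs β=15 → FL=S FR=S RL=S RR=W


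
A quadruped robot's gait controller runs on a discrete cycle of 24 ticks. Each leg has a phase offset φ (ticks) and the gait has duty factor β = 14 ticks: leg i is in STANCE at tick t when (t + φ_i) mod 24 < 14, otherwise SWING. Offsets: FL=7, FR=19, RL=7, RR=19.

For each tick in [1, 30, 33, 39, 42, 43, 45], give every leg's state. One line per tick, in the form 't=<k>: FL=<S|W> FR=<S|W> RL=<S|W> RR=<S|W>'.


t=1: FL=S FR=W RL=S RR=W
t=30: FL=S FR=S RL=S RR=S
t=33: FL=W FR=S RL=W RR=S
t=39: FL=W FR=S RL=W RR=S
t=42: FL=S FR=S RL=S RR=S
t=43: FL=S FR=W RL=S RR=W
t=45: FL=S FR=W RL=S RR=W

t=1: phase=(8,20,8,20) vs β=14 → FL=S FR=W RL=S RR=W
t=30: phase=(13,1,13,1) vs β=14 → FL=S FR=S RL=S RR=S
t=33: phase=(16,4,16,4) vs β=14 → FL=W FR=S RL=W RR=S
t=39: phase=(22,10,22,10) vs β=14 → FL=W FR=S RL=W RR=S
t=42: phase=(1,13,1,13) vs β=14 → FL=S FR=S RL=S RR=S
t=43: phase=(2,14,2,14) vs β=14 → FL=S FR=W RL=S RR=W
t=45: phase=(4,16,4,16) vs β=14 → FL=S FR=W RL=S RR=W


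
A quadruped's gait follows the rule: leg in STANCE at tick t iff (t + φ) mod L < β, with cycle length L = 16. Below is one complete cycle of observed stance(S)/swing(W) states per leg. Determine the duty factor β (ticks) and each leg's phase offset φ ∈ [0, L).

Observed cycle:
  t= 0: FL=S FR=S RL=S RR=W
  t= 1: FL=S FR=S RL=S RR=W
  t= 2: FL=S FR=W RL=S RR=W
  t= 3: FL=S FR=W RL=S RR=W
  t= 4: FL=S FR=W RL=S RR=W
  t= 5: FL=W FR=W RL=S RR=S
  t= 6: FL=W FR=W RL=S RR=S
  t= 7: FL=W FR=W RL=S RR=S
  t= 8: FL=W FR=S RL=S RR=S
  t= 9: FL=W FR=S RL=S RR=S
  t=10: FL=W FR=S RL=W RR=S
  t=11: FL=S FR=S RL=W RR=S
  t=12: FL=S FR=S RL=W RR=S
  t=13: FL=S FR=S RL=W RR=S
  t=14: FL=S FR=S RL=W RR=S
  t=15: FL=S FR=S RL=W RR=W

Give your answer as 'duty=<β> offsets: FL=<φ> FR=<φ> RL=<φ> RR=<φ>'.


duty=10 offsets: FL=5 FR=8 RL=0 RR=11

duty β = stance ticks per leg = 10
FL: stance ticks = 10; W→S at t=11 → φ=5
FR: stance ticks = 10; W→S at t=8 → φ=8
RL: stance ticks = 10; W→S at t=0 → φ=0
RR: stance ticks = 10; W→S at t=5 → φ=11


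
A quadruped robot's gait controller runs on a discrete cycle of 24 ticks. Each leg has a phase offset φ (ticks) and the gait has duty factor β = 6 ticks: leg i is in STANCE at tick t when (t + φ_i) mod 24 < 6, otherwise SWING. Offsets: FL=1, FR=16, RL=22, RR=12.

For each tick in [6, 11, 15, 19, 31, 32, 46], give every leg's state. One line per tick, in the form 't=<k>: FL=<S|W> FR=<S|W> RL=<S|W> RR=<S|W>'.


t=6: FL=W FR=W RL=S RR=W
t=11: FL=W FR=S RL=W RR=W
t=15: FL=W FR=W RL=W RR=S
t=19: FL=W FR=W RL=W RR=W
t=31: FL=W FR=W RL=S RR=W
t=32: FL=W FR=S RL=W RR=W
t=46: FL=W FR=W RL=W RR=W

t=6: phase=(7,22,4,18) vs β=6 → FL=W FR=W RL=S RR=W
t=11: phase=(12,3,9,23) vs β=6 → FL=W FR=S RL=W RR=W
t=15: phase=(16,7,13,3) vs β=6 → FL=W FR=W RL=W RR=S
t=19: phase=(20,11,17,7) vs β=6 → FL=W FR=W RL=W RR=W
t=31: phase=(8,23,5,19) vs β=6 → FL=W FR=W RL=S RR=W
t=32: phase=(9,0,6,20) vs β=6 → FL=W FR=S RL=W RR=W
t=46: phase=(23,14,20,10) vs β=6 → FL=W FR=W RL=W RR=W


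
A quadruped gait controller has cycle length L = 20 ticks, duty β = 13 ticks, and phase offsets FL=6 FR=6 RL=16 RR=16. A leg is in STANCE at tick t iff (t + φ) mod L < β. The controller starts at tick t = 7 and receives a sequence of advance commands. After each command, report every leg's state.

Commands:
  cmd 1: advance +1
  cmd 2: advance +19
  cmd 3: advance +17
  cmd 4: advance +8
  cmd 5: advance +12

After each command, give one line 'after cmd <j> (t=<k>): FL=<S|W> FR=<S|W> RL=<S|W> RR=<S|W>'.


start t=7: FL=W FR=W RL=S RR=S
cmd 1: advance +1 → t=8, phase=(14,14,4,4) → FL=W FR=W RL=S RR=S
cmd 2: advance +19 → t=27, phase=(13,13,3,3) → FL=W FR=W RL=S RR=S
cmd 3: advance +17 → t=44, phase=(10,10,0,0) → FL=S FR=S RL=S RR=S
cmd 4: advance +8 → t=52, phase=(18,18,8,8) → FL=W FR=W RL=S RR=S
cmd 5: advance +12 → t=64, phase=(10,10,0,0) → FL=S FR=S RL=S RR=S

after cmd 1 (t=8): FL=W FR=W RL=S RR=S
after cmd 2 (t=27): FL=W FR=W RL=S RR=S
after cmd 3 (t=44): FL=S FR=S RL=S RR=S
after cmd 4 (t=52): FL=W FR=W RL=S RR=S
after cmd 5 (t=64): FL=S FR=S RL=S RR=S


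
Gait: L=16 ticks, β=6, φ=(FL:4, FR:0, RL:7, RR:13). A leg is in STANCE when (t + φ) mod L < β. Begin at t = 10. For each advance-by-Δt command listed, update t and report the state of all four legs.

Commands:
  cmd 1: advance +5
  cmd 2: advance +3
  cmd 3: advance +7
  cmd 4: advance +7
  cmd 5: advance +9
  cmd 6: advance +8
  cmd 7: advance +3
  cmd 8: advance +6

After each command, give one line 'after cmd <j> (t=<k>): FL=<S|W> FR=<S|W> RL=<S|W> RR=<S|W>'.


start t=10: FL=W FR=W RL=S RR=W
cmd 1: advance +5 → t=15, phase=(3,15,6,12) → FL=S FR=W RL=W RR=W
cmd 2: advance +3 → t=18, phase=(6,2,9,15) → FL=W FR=S RL=W RR=W
cmd 3: advance +7 → t=25, phase=(13,9,0,6) → FL=W FR=W RL=S RR=W
cmd 4: advance +7 → t=32, phase=(4,0,7,13) → FL=S FR=S RL=W RR=W
cmd 5: advance +9 → t=41, phase=(13,9,0,6) → FL=W FR=W RL=S RR=W
cmd 6: advance +8 → t=49, phase=(5,1,8,14) → FL=S FR=S RL=W RR=W
cmd 7: advance +3 → t=52, phase=(8,4,11,1) → FL=W FR=S RL=W RR=S
cmd 8: advance +6 → t=58, phase=(14,10,1,7) → FL=W FR=W RL=S RR=W

after cmd 1 (t=15): FL=S FR=W RL=W RR=W
after cmd 2 (t=18): FL=W FR=S RL=W RR=W
after cmd 3 (t=25): FL=W FR=W RL=S RR=W
after cmd 4 (t=32): FL=S FR=S RL=W RR=W
after cmd 5 (t=41): FL=W FR=W RL=S RR=W
after cmd 6 (t=49): FL=S FR=S RL=W RR=W
after cmd 7 (t=52): FL=W FR=S RL=W RR=S
after cmd 8 (t=58): FL=W FR=W RL=S RR=W


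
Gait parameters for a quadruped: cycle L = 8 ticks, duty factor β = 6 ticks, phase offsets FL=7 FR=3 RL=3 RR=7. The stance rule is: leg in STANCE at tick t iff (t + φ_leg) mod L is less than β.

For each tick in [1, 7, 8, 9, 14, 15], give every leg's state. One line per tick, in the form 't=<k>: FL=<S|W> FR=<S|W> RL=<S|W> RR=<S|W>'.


t=1: phase=(0,4,4,0) vs β=6 → FL=S FR=S RL=S RR=S
t=7: phase=(6,2,2,6) vs β=6 → FL=W FR=S RL=S RR=W
t=8: phase=(7,3,3,7) vs β=6 → FL=W FR=S RL=S RR=W
t=9: phase=(0,4,4,0) vs β=6 → FL=S FR=S RL=S RR=S
t=14: phase=(5,1,1,5) vs β=6 → FL=S FR=S RL=S RR=S
t=15: phase=(6,2,2,6) vs β=6 → FL=W FR=S RL=S RR=W

t=1: FL=S FR=S RL=S RR=S
t=7: FL=W FR=S RL=S RR=W
t=8: FL=W FR=S RL=S RR=W
t=9: FL=S FR=S RL=S RR=S
t=14: FL=S FR=S RL=S RR=S
t=15: FL=W FR=S RL=S RR=W


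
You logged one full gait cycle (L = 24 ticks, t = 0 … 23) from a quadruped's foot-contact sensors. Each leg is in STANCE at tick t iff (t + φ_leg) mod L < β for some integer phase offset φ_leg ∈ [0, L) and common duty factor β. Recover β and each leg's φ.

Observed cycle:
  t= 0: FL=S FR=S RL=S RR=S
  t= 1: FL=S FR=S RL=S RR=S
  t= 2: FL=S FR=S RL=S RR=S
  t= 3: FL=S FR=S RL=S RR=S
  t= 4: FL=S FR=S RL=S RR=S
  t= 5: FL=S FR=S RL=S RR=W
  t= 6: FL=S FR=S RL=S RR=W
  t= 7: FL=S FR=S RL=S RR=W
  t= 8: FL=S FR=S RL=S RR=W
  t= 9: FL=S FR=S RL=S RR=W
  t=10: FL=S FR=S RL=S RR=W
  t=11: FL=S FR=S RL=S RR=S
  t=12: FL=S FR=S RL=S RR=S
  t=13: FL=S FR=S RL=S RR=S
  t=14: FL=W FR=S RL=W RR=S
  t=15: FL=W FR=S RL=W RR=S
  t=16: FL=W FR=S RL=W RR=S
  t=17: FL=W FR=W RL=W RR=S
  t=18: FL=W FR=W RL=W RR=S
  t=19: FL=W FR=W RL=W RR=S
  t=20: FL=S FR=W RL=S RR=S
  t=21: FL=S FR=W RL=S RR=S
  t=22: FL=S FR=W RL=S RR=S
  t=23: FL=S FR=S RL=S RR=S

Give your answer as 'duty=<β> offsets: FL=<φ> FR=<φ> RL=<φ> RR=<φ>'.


duty β = stance ticks per leg = 18
FL: stance ticks = 18; W→S at t=20 → φ=4
FR: stance ticks = 18; W→S at t=23 → φ=1
RL: stance ticks = 18; W→S at t=20 → φ=4
RR: stance ticks = 18; W→S at t=11 → φ=13

duty=18 offsets: FL=4 FR=1 RL=4 RR=13


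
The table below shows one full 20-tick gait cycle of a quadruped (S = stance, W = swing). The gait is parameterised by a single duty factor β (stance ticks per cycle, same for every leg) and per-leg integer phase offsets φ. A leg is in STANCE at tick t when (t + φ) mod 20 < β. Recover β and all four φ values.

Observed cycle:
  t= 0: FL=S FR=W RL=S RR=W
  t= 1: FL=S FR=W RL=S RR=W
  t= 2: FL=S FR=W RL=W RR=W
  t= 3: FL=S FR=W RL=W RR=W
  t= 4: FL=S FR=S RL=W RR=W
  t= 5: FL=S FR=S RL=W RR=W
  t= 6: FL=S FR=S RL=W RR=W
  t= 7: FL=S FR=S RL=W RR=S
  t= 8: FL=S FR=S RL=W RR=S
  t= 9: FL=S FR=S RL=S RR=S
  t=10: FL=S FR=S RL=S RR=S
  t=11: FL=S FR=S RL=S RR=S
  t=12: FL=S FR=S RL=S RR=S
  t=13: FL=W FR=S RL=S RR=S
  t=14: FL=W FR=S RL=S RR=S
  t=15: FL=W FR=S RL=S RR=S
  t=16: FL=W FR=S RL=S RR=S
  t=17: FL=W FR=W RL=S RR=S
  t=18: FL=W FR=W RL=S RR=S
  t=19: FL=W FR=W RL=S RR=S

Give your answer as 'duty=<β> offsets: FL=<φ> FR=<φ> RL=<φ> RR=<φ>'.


duty=13 offsets: FL=0 FR=16 RL=11 RR=13

duty β = stance ticks per leg = 13
FL: stance ticks = 13; W→S at t=0 → φ=0
FR: stance ticks = 13; W→S at t=4 → φ=16
RL: stance ticks = 13; W→S at t=9 → φ=11
RR: stance ticks = 13; W→S at t=7 → φ=13


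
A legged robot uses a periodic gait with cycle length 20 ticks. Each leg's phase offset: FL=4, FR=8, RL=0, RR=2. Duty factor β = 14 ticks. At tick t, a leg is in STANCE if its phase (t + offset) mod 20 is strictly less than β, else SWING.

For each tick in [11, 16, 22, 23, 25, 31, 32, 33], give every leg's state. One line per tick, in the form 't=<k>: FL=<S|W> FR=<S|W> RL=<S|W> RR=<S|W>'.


t=11: phase=(15,19,11,13) vs β=14 → FL=W FR=W RL=S RR=S
t=16: phase=(0,4,16,18) vs β=14 → FL=S FR=S RL=W RR=W
t=22: phase=(6,10,2,4) vs β=14 → FL=S FR=S RL=S RR=S
t=23: phase=(7,11,3,5) vs β=14 → FL=S FR=S RL=S RR=S
t=25: phase=(9,13,5,7) vs β=14 → FL=S FR=S RL=S RR=S
t=31: phase=(15,19,11,13) vs β=14 → FL=W FR=W RL=S RR=S
t=32: phase=(16,0,12,14) vs β=14 → FL=W FR=S RL=S RR=W
t=33: phase=(17,1,13,15) vs β=14 → FL=W FR=S RL=S RR=W

t=11: FL=W FR=W RL=S RR=S
t=16: FL=S FR=S RL=W RR=W
t=22: FL=S FR=S RL=S RR=S
t=23: FL=S FR=S RL=S RR=S
t=25: FL=S FR=S RL=S RR=S
t=31: FL=W FR=W RL=S RR=S
t=32: FL=W FR=S RL=S RR=W
t=33: FL=W FR=S RL=S RR=W


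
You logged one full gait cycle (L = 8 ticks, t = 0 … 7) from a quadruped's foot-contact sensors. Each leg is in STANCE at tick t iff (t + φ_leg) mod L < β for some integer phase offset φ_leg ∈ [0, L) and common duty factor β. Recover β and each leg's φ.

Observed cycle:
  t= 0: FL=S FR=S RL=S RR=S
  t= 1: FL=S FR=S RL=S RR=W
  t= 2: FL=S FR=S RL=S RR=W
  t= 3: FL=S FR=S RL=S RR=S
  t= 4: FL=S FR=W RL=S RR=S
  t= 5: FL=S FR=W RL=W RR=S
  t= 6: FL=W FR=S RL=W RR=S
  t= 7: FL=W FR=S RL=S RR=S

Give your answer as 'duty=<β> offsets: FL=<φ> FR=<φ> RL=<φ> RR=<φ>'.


duty β = stance ticks per leg = 6
FL: stance ticks = 6; W→S at t=0 → φ=0
FR: stance ticks = 6; W→S at t=6 → φ=2
RL: stance ticks = 6; W→S at t=7 → φ=1
RR: stance ticks = 6; W→S at t=3 → φ=5

duty=6 offsets: FL=0 FR=2 RL=1 RR=5


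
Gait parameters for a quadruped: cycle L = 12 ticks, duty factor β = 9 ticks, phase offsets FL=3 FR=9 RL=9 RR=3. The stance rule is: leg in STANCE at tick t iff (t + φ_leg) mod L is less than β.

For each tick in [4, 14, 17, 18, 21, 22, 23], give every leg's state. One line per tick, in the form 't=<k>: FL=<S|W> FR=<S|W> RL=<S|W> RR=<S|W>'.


t=4: phase=(7,1,1,7) vs β=9 → FL=S FR=S RL=S RR=S
t=14: phase=(5,11,11,5) vs β=9 → FL=S FR=W RL=W RR=S
t=17: phase=(8,2,2,8) vs β=9 → FL=S FR=S RL=S RR=S
t=18: phase=(9,3,3,9) vs β=9 → FL=W FR=S RL=S RR=W
t=21: phase=(0,6,6,0) vs β=9 → FL=S FR=S RL=S RR=S
t=22: phase=(1,7,7,1) vs β=9 → FL=S FR=S RL=S RR=S
t=23: phase=(2,8,8,2) vs β=9 → FL=S FR=S RL=S RR=S

t=4: FL=S FR=S RL=S RR=S
t=14: FL=S FR=W RL=W RR=S
t=17: FL=S FR=S RL=S RR=S
t=18: FL=W FR=S RL=S RR=W
t=21: FL=S FR=S RL=S RR=S
t=22: FL=S FR=S RL=S RR=S
t=23: FL=S FR=S RL=S RR=S


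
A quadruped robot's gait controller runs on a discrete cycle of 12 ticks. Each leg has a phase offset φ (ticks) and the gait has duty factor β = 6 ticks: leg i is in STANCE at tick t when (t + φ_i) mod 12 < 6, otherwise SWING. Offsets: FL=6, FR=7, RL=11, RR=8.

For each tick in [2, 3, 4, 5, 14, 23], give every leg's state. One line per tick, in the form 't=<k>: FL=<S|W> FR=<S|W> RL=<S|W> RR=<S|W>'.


t=2: phase=(8,9,1,10) vs β=6 → FL=W FR=W RL=S RR=W
t=3: phase=(9,10,2,11) vs β=6 → FL=W FR=W RL=S RR=W
t=4: phase=(10,11,3,0) vs β=6 → FL=W FR=W RL=S RR=S
t=5: phase=(11,0,4,1) vs β=6 → FL=W FR=S RL=S RR=S
t=14: phase=(8,9,1,10) vs β=6 → FL=W FR=W RL=S RR=W
t=23: phase=(5,6,10,7) vs β=6 → FL=S FR=W RL=W RR=W

t=2: FL=W FR=W RL=S RR=W
t=3: FL=W FR=W RL=S RR=W
t=4: FL=W FR=W RL=S RR=S
t=5: FL=W FR=S RL=S RR=S
t=14: FL=W FR=W RL=S RR=W
t=23: FL=S FR=W RL=W RR=W


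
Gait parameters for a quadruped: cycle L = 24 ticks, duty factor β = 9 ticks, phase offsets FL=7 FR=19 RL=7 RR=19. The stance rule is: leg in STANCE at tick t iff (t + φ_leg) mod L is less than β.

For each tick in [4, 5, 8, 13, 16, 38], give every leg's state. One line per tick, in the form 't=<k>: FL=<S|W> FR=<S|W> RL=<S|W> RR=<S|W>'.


t=4: phase=(11,23,11,23) vs β=9 → FL=W FR=W RL=W RR=W
t=5: phase=(12,0,12,0) vs β=9 → FL=W FR=S RL=W RR=S
t=8: phase=(15,3,15,3) vs β=9 → FL=W FR=S RL=W RR=S
t=13: phase=(20,8,20,8) vs β=9 → FL=W FR=S RL=W RR=S
t=16: phase=(23,11,23,11) vs β=9 → FL=W FR=W RL=W RR=W
t=38: phase=(21,9,21,9) vs β=9 → FL=W FR=W RL=W RR=W

t=4: FL=W FR=W RL=W RR=W
t=5: FL=W FR=S RL=W RR=S
t=8: FL=W FR=S RL=W RR=S
t=13: FL=W FR=S RL=W RR=S
t=16: FL=W FR=W RL=W RR=W
t=38: FL=W FR=W RL=W RR=W


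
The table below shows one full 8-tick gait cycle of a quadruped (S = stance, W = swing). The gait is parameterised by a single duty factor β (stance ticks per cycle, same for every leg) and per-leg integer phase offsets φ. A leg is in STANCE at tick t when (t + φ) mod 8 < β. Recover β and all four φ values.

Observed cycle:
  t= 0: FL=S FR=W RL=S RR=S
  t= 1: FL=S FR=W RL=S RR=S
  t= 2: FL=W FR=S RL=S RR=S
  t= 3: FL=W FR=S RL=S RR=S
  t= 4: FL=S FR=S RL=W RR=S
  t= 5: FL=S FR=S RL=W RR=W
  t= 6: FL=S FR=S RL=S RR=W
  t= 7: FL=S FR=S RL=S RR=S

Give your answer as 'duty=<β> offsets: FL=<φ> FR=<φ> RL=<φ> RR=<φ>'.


duty=6 offsets: FL=4 FR=6 RL=2 RR=1

duty β = stance ticks per leg = 6
FL: stance ticks = 6; W→S at t=4 → φ=4
FR: stance ticks = 6; W→S at t=2 → φ=6
RL: stance ticks = 6; W→S at t=6 → φ=2
RR: stance ticks = 6; W→S at t=7 → φ=1


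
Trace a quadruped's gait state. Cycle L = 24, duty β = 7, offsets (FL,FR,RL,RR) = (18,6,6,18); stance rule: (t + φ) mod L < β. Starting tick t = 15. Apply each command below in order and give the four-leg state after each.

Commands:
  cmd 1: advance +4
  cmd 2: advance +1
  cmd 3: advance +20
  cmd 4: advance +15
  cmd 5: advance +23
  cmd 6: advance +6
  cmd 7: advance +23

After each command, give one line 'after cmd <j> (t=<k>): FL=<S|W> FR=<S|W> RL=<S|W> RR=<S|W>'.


after cmd 1 (t=19): FL=W FR=S RL=S RR=W
after cmd 2 (t=20): FL=W FR=S RL=S RR=W
after cmd 3 (t=40): FL=W FR=W RL=W RR=W
after cmd 4 (t=55): FL=S FR=W RL=W RR=S
after cmd 5 (t=78): FL=S FR=W RL=W RR=S
after cmd 6 (t=84): FL=S FR=W RL=W RR=S
after cmd 7 (t=107): FL=S FR=W RL=W RR=S

start t=15: FL=W FR=W RL=W RR=W
cmd 1: advance +4 → t=19, phase=(13,1,1,13) → FL=W FR=S RL=S RR=W
cmd 2: advance +1 → t=20, phase=(14,2,2,14) → FL=W FR=S RL=S RR=W
cmd 3: advance +20 → t=40, phase=(10,22,22,10) → FL=W FR=W RL=W RR=W
cmd 4: advance +15 → t=55, phase=(1,13,13,1) → FL=S FR=W RL=W RR=S
cmd 5: advance +23 → t=78, phase=(0,12,12,0) → FL=S FR=W RL=W RR=S
cmd 6: advance +6 → t=84, phase=(6,18,18,6) → FL=S FR=W RL=W RR=S
cmd 7: advance +23 → t=107, phase=(5,17,17,5) → FL=S FR=W RL=W RR=S


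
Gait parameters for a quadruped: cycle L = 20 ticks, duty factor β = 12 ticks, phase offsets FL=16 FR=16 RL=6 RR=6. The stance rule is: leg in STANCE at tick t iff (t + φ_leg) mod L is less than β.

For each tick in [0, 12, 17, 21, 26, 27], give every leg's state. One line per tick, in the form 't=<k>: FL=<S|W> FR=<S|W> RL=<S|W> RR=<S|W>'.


t=0: phase=(16,16,6,6) vs β=12 → FL=W FR=W RL=S RR=S
t=12: phase=(8,8,18,18) vs β=12 → FL=S FR=S RL=W RR=W
t=17: phase=(13,13,3,3) vs β=12 → FL=W FR=W RL=S RR=S
t=21: phase=(17,17,7,7) vs β=12 → FL=W FR=W RL=S RR=S
t=26: phase=(2,2,12,12) vs β=12 → FL=S FR=S RL=W RR=W
t=27: phase=(3,3,13,13) vs β=12 → FL=S FR=S RL=W RR=W

t=0: FL=W FR=W RL=S RR=S
t=12: FL=S FR=S RL=W RR=W
t=17: FL=W FR=W RL=S RR=S
t=21: FL=W FR=W RL=S RR=S
t=26: FL=S FR=S RL=W RR=W
t=27: FL=S FR=S RL=W RR=W


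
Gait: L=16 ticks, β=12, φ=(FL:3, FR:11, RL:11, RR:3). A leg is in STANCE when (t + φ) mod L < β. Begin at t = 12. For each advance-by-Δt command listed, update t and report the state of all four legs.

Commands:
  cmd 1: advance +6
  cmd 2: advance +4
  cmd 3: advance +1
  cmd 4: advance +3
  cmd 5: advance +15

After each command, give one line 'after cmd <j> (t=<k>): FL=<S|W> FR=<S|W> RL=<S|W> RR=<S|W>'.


start t=12: FL=W FR=S RL=S RR=W
cmd 1: advance +6 → t=18, phase=(5,13,13,5) → FL=S FR=W RL=W RR=S
cmd 2: advance +4 → t=22, phase=(9,1,1,9) → FL=S FR=S RL=S RR=S
cmd 3: advance +1 → t=23, phase=(10,2,2,10) → FL=S FR=S RL=S RR=S
cmd 4: advance +3 → t=26, phase=(13,5,5,13) → FL=W FR=S RL=S RR=W
cmd 5: advance +15 → t=41, phase=(12,4,4,12) → FL=W FR=S RL=S RR=W

after cmd 1 (t=18): FL=S FR=W RL=W RR=S
after cmd 2 (t=22): FL=S FR=S RL=S RR=S
after cmd 3 (t=23): FL=S FR=S RL=S RR=S
after cmd 4 (t=26): FL=W FR=S RL=S RR=W
after cmd 5 (t=41): FL=W FR=S RL=S RR=W


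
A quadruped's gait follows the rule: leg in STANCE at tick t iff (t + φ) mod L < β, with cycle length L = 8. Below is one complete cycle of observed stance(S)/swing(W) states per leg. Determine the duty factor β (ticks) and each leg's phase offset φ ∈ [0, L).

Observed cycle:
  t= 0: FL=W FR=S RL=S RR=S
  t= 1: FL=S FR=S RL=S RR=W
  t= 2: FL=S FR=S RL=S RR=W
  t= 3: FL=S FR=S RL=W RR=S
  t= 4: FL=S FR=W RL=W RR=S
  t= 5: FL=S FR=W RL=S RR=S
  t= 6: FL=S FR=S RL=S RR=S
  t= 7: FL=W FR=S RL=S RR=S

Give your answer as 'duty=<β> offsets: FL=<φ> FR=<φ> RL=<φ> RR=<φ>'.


duty=6 offsets: FL=7 FR=2 RL=3 RR=5

duty β = stance ticks per leg = 6
FL: stance ticks = 6; W→S at t=1 → φ=7
FR: stance ticks = 6; W→S at t=6 → φ=2
RL: stance ticks = 6; W→S at t=5 → φ=3
RR: stance ticks = 6; W→S at t=3 → φ=5


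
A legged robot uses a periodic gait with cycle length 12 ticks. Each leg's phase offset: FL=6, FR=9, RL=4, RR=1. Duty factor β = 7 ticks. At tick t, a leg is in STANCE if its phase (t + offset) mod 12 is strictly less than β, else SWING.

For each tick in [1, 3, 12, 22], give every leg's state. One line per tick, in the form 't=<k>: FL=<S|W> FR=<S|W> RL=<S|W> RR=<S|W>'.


t=1: phase=(7,10,5,2) vs β=7 → FL=W FR=W RL=S RR=S
t=3: phase=(9,0,7,4) vs β=7 → FL=W FR=S RL=W RR=S
t=12: phase=(6,9,4,1) vs β=7 → FL=S FR=W RL=S RR=S
t=22: phase=(4,7,2,11) vs β=7 → FL=S FR=W RL=S RR=W

t=1: FL=W FR=W RL=S RR=S
t=3: FL=W FR=S RL=W RR=S
t=12: FL=S FR=W RL=S RR=S
t=22: FL=S FR=W RL=S RR=W


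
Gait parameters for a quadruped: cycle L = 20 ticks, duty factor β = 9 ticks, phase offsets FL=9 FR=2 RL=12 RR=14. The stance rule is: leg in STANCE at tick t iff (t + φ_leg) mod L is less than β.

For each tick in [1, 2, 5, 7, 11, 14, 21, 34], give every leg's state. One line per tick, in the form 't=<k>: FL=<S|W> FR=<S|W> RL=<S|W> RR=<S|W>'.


t=1: FL=W FR=S RL=W RR=W
t=2: FL=W FR=S RL=W RR=W
t=5: FL=W FR=S RL=W RR=W
t=7: FL=W FR=W RL=W RR=S
t=11: FL=S FR=W RL=S RR=S
t=14: FL=S FR=W RL=S RR=S
t=21: FL=W FR=S RL=W RR=W
t=34: FL=S FR=W RL=S RR=S

t=1: phase=(10,3,13,15) vs β=9 → FL=W FR=S RL=W RR=W
t=2: phase=(11,4,14,16) vs β=9 → FL=W FR=S RL=W RR=W
t=5: phase=(14,7,17,19) vs β=9 → FL=W FR=S RL=W RR=W
t=7: phase=(16,9,19,1) vs β=9 → FL=W FR=W RL=W RR=S
t=11: phase=(0,13,3,5) vs β=9 → FL=S FR=W RL=S RR=S
t=14: phase=(3,16,6,8) vs β=9 → FL=S FR=W RL=S RR=S
t=21: phase=(10,3,13,15) vs β=9 → FL=W FR=S RL=W RR=W
t=34: phase=(3,16,6,8) vs β=9 → FL=S FR=W RL=S RR=S


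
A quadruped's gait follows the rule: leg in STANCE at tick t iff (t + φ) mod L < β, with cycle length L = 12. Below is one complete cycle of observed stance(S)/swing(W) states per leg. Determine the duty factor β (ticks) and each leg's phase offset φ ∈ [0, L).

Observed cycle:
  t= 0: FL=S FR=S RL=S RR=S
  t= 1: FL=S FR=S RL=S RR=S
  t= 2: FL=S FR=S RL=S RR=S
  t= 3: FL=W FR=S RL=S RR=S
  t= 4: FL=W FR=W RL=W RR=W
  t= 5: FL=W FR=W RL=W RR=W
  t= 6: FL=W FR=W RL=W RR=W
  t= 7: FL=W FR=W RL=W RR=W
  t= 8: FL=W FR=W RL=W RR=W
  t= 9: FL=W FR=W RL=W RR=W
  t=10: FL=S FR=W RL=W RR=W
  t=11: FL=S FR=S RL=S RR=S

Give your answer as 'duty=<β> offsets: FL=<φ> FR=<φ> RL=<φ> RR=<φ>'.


duty β = stance ticks per leg = 5
FL: stance ticks = 5; W→S at t=10 → φ=2
FR: stance ticks = 5; W→S at t=11 → φ=1
RL: stance ticks = 5; W→S at t=11 → φ=1
RR: stance ticks = 5; W→S at t=11 → φ=1

duty=5 offsets: FL=2 FR=1 RL=1 RR=1


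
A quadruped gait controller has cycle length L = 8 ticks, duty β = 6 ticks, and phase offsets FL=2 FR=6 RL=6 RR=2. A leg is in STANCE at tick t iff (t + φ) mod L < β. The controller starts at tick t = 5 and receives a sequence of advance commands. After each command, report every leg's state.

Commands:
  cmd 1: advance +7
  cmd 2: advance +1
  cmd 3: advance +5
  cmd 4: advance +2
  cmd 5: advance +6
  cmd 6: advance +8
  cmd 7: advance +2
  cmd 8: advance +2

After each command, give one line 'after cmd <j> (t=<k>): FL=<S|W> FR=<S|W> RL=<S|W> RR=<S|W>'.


start t=5: FL=W FR=S RL=S RR=W
cmd 1: advance +7 → t=12, phase=(6,2,2,6) → FL=W FR=S RL=S RR=W
cmd 2: advance +1 → t=13, phase=(7,3,3,7) → FL=W FR=S RL=S RR=W
cmd 3: advance +5 → t=18, phase=(4,0,0,4) → FL=S FR=S RL=S RR=S
cmd 4: advance +2 → t=20, phase=(6,2,2,6) → FL=W FR=S RL=S RR=W
cmd 5: advance +6 → t=26, phase=(4,0,0,4) → FL=S FR=S RL=S RR=S
cmd 6: advance +8 → t=34, phase=(4,0,0,4) → FL=S FR=S RL=S RR=S
cmd 7: advance +2 → t=36, phase=(6,2,2,6) → FL=W FR=S RL=S RR=W
cmd 8: advance +2 → t=38, phase=(0,4,4,0) → FL=S FR=S RL=S RR=S

after cmd 1 (t=12): FL=W FR=S RL=S RR=W
after cmd 2 (t=13): FL=W FR=S RL=S RR=W
after cmd 3 (t=18): FL=S FR=S RL=S RR=S
after cmd 4 (t=20): FL=W FR=S RL=S RR=W
after cmd 5 (t=26): FL=S FR=S RL=S RR=S
after cmd 6 (t=34): FL=S FR=S RL=S RR=S
after cmd 7 (t=36): FL=W FR=S RL=S RR=W
after cmd 8 (t=38): FL=S FR=S RL=S RR=S
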